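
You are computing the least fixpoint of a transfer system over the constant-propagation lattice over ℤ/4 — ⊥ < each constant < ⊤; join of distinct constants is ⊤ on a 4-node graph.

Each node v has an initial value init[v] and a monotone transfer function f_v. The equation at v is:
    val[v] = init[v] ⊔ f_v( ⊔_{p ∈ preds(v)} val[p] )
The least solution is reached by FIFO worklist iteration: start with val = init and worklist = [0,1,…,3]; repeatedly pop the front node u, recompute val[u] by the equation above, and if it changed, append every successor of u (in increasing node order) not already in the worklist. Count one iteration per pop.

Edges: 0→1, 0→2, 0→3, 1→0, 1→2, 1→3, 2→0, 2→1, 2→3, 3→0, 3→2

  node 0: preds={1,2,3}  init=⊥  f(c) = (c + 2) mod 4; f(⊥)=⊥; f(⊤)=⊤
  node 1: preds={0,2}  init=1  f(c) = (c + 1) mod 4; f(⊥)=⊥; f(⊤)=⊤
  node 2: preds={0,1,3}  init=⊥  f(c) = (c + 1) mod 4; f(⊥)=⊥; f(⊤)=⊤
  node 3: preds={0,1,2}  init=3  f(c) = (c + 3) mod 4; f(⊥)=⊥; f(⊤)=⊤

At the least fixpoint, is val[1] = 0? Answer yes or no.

Iteration log — 7 steps:
  step 1. node 0  ⊔preds=⊤  new=⊤  old=⊥  +wl: 
  step 2. node 1  ⊔preds=⊤  new=⊤  old=1  +wl: 0
  step 3. node 2  ⊔preds=⊤  new=⊤  old=⊥  +wl: 1
  step 4. node 3  ⊔preds=⊤  new=⊤  old=3  +wl: 2
  step 5. node 0  ⊔preds=⊤  new=⊤  stable
  step 6. node 1  ⊔preds=⊤  new=⊤  stable
  step 7. node 2  ⊔preds=⊤  new=⊤  stable

Least fixpoint reached:
  node 0: ⊤
  node 1: ⊤
  node 2: ⊤
  node 3: ⊤

no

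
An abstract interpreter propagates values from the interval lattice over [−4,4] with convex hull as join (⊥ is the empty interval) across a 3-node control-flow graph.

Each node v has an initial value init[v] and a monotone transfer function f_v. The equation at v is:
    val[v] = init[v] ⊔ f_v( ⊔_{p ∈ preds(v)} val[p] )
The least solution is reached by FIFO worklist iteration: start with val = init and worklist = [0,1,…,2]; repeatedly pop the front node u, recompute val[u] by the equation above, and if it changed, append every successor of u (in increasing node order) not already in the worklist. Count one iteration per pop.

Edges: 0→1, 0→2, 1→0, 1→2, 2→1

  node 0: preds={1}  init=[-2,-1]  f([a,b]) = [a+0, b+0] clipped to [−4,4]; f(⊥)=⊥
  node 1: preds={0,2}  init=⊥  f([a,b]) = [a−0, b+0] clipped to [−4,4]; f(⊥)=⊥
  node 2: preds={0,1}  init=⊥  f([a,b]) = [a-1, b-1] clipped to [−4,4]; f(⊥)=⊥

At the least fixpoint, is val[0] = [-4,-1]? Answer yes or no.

Worklist (11 pops):
  #1 pop 0: in=⊥ → [-2,-1] (no change)
  #2 pop 1: in=[-2,-1] → [-2,-1] (was ⊥); enqueue [0]
  #3 pop 2: in=[-2,-1] → [-3,-2] (was ⊥); enqueue [1]
  #4 pop 0: in=[-2,-1] → [-2,-1] (no change)
  #5 pop 1: in=[-3,-1] → [-3,-1] (was [-2,-1]); enqueue [0,2]
  #6 pop 0: in=[-3,-1] → [-3,-1] (was [-2,-1]); enqueue [1]
  #7 pop 2: in=[-3,-1] → [-4,-2] (was [-3,-2]); enqueue []
  #8 pop 1: in=[-4,-1] → [-4,-1] (was [-3,-1]); enqueue [0,2]
  #9 pop 0: in=[-4,-1] → [-4,-1] (was [-3,-1]); enqueue [1]
  #10 pop 2: in=[-4,-1] → [-4,-2] (no change)
  #11 pop 1: in=[-4,-1] → [-4,-1] (no change)

Fixpoint:
  val[0] = [-4,-1]
  val[1] = [-4,-1]
  val[2] = [-4,-2]

yes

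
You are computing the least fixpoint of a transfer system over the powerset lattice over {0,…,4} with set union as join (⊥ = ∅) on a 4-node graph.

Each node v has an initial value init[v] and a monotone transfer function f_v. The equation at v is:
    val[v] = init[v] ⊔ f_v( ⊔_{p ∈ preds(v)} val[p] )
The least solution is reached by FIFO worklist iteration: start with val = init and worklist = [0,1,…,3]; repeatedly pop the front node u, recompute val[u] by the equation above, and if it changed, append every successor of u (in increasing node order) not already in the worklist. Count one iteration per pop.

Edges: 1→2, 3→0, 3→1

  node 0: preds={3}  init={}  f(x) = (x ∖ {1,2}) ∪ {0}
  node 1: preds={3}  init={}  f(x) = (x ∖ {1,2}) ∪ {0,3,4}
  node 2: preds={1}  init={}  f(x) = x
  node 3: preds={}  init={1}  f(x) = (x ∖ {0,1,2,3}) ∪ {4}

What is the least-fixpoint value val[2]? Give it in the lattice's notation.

{0,3,4}

Trace (6 dequeues):
  [1] u=0 | in {1} | out {0} | prev {} | push {}
  [2] u=1 | in {1} | out {0,3,4} | prev {} | push {}
  [3] u=2 | in {0,3,4} | out {0,3,4} | prev {} | push {}
  [4] u=3 | in {} | out {1,4} | prev {1} | push {0,1}
  [5] u=0 | in {1,4} | out {0,4} | prev {0} | push {}
  [6] u=1 | in {1,4} | out {0,3,4} | ==

Converged values:
  [0] {0,4}
  [1] {0,3,4}
  [2] {0,3,4}
  [3] {1,4}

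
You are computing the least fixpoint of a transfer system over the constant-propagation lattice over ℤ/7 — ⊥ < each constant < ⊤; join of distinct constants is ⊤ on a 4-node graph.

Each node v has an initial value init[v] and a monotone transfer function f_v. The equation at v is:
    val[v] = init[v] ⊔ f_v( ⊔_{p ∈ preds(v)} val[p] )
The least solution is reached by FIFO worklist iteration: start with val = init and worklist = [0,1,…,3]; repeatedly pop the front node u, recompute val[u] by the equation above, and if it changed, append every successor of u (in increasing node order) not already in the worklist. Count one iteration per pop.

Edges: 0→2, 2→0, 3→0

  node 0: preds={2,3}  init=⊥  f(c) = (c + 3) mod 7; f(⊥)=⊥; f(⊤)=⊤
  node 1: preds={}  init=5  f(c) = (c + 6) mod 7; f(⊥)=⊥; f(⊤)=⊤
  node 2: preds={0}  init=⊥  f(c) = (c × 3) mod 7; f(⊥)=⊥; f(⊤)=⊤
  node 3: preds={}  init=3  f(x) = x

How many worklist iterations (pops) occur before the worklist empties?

7

Worklist (7 pops):
  #1 pop 0: in=3 → 6 (was ⊥); enqueue []
  #2 pop 1: in=⊥ → 5 (no change)
  #3 pop 2: in=6 → 4 (was ⊥); enqueue [0]
  #4 pop 3: in=⊥ → 3 (no change)
  #5 pop 0: in=⊤ → ⊤ (was 6); enqueue [2]
  #6 pop 2: in=⊤ → ⊤ (was 4); enqueue [0]
  #7 pop 0: in=⊤ → ⊤ (no change)

Fixpoint:
  val[0] = ⊤
  val[1] = 5
  val[2] = ⊤
  val[3] = 3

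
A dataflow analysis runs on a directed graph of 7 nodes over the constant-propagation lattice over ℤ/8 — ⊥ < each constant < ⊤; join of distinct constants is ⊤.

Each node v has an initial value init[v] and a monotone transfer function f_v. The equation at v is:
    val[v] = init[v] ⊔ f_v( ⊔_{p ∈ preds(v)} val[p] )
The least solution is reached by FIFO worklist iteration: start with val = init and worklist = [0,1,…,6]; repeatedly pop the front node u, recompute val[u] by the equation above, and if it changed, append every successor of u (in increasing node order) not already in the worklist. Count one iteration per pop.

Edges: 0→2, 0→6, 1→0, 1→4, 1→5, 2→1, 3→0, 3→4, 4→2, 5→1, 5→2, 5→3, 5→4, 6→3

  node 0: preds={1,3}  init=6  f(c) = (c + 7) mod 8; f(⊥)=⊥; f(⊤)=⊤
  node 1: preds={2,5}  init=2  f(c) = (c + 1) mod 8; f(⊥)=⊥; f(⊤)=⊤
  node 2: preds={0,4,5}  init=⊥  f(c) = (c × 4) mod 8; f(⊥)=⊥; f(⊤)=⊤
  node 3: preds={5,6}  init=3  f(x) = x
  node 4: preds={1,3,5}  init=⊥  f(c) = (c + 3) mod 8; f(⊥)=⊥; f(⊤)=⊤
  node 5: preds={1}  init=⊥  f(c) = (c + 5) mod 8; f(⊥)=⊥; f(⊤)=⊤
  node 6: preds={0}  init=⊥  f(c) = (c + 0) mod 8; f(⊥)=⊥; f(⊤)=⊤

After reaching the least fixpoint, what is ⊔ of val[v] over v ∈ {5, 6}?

Iteration log — 17 steps:
  step 1. node 0  ⊔preds=⊤  new=⊤  old=6  +wl: 
  step 2. node 1  ⊔preds=⊥  new=2  stable
  step 3. node 2  ⊔preds=⊤  new=⊤  old=⊥  +wl: 1
  step 4. node 3  ⊔preds=⊥  new=3  stable
  step 5. node 4  ⊔preds=⊤  new=⊤  old=⊥  +wl: 2
  step 6. node 5  ⊔preds=2  new=7  old=⊥  +wl: 3,4
  step 7. node 6  ⊔preds=⊤  new=⊤  old=⊥  +wl: 
  step 8. node 1  ⊔preds=⊤  new=⊤  old=2  +wl: 0,5
  step 9. node 2  ⊔preds=⊤  new=⊤  stable
  step 10. node 3  ⊔preds=⊤  new=⊤  old=3  +wl: 
  step 11. node 4  ⊔preds=⊤  new=⊤  stable
  step 12. node 0  ⊔preds=⊤  new=⊤  stable
  step 13. node 5  ⊔preds=⊤  new=⊤  old=7  +wl: 1,2,3,4
  step 14. node 1  ⊔preds=⊤  new=⊤  stable
  step 15. node 2  ⊔preds=⊤  new=⊤  stable
  step 16. node 3  ⊔preds=⊤  new=⊤  stable
  step 17. node 4  ⊔preds=⊤  new=⊤  stable

Least fixpoint reached:
  node 0: ⊤
  node 1: ⊤
  node 2: ⊤
  node 3: ⊤
  node 4: ⊤
  node 5: ⊤
  node 6: ⊤

⊤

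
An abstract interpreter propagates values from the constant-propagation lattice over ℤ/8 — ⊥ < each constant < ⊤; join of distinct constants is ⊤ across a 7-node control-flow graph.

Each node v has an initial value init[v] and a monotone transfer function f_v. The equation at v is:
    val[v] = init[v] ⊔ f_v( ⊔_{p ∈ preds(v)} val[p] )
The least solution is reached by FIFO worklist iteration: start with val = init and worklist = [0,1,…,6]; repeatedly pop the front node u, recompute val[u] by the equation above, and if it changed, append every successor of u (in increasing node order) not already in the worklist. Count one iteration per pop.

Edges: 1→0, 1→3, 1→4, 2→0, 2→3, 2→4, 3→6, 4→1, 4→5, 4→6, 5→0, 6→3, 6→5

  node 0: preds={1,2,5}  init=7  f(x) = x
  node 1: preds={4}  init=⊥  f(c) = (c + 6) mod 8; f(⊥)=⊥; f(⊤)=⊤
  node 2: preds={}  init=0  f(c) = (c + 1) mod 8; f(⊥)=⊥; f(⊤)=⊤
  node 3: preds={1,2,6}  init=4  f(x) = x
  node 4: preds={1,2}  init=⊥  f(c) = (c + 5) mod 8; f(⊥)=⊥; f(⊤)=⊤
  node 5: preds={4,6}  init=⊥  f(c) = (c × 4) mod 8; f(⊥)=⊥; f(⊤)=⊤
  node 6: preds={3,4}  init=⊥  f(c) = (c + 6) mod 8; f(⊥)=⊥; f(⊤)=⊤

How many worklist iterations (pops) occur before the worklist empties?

19

Iteration log — 19 steps:
  step 1. node 0  ⊔preds=0  new=⊤  old=7  +wl: 
  step 2. node 1  ⊔preds=⊥  new=⊥  stable
  step 3. node 2  ⊔preds=⊥  new=0  stable
  step 4. node 3  ⊔preds=0  new=⊤  old=4  +wl: 
  step 5. node 4  ⊔preds=0  new=5  old=⊥  +wl: 1
  step 6. node 5  ⊔preds=5  new=4  old=⊥  +wl: 0
  step 7. node 6  ⊔preds=⊤  new=⊤  old=⊥  +wl: 3,5
  step 8. node 1  ⊔preds=5  new=3  old=⊥  +wl: 4
  step 9. node 0  ⊔preds=⊤  new=⊤  stable
  step 10. node 3  ⊔preds=⊤  new=⊤  stable
  step 11. node 5  ⊔preds=⊤  new=⊤  old=4  +wl: 0
  step 12. node 4  ⊔preds=⊤  new=⊤  old=5  +wl: 1,5,6
  step 13. node 0  ⊔preds=⊤  new=⊤  stable
  step 14. node 1  ⊔preds=⊤  new=⊤  old=3  +wl: 0,3,4
  step 15. node 5  ⊔preds=⊤  new=⊤  stable
  step 16. node 6  ⊔preds=⊤  new=⊤  stable
  step 17. node 0  ⊔preds=⊤  new=⊤  stable
  step 18. node 3  ⊔preds=⊤  new=⊤  stable
  step 19. node 4  ⊔preds=⊤  new=⊤  stable

Least fixpoint reached:
  node 0: ⊤
  node 1: ⊤
  node 2: 0
  node 3: ⊤
  node 4: ⊤
  node 5: ⊤
  node 6: ⊤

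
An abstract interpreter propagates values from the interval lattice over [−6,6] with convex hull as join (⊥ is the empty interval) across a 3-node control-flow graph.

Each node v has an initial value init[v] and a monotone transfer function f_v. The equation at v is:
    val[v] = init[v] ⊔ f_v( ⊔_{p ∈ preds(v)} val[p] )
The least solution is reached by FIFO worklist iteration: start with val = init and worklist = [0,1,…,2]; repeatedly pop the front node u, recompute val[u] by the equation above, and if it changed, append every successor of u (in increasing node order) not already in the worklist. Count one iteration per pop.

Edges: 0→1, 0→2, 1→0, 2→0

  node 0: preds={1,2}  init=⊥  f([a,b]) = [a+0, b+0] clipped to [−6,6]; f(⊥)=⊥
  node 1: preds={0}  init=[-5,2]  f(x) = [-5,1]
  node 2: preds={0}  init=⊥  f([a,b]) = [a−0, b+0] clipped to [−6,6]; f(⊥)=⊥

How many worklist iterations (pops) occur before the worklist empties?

Worklist (4 pops):
  #1 pop 0: in=[-5,2] → [-5,2] (was ⊥); enqueue []
  #2 pop 1: in=[-5,2] → [-5,2] (no change)
  #3 pop 2: in=[-5,2] → [-5,2] (was ⊥); enqueue [0]
  #4 pop 0: in=[-5,2] → [-5,2] (no change)

Fixpoint:
  val[0] = [-5,2]
  val[1] = [-5,2]
  val[2] = [-5,2]

4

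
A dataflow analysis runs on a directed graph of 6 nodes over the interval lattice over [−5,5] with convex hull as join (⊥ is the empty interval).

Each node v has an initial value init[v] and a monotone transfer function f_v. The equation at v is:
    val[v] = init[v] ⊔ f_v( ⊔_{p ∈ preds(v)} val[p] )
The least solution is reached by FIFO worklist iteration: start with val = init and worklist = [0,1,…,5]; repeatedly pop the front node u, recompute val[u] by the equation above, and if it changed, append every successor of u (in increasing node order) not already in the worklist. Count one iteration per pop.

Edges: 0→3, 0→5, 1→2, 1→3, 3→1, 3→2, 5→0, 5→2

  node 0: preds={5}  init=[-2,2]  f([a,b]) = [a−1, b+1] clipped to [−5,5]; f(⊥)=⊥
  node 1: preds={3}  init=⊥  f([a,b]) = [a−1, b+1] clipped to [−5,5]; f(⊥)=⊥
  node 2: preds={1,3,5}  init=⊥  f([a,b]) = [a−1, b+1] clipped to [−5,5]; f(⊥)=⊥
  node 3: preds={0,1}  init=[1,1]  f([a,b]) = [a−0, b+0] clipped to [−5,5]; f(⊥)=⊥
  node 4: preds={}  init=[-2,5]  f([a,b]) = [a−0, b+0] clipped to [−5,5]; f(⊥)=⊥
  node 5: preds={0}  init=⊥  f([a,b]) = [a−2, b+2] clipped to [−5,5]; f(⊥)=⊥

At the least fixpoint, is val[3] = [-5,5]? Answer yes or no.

yes

Trace (15 dequeues):
  [1] u=0 | in ⊥ | out [-2,2] | ==
  [2] u=1 | in [1,1] | out [0,2] | prev ⊥ | push {}
  [3] u=2 | in [0,2] | out [-1,3] | prev ⊥ | push {}
  [4] u=3 | in [-2,2] | out [-2,2] | prev [1,1] | push {1,2}
  [5] u=4 | in ⊥ | out [-2,5] | ==
  [6] u=5 | in [-2,2] | out [-4,4] | prev ⊥ | push {0}
  [7] u=1 | in [-2,2] | out [-3,3] | prev [0,2] | push {3}
  [8] u=2 | in [-4,4] | out [-5,5] | prev [-1,3] | push {}
  [9] u=0 | in [-4,4] | out [-5,5] | prev [-2,2] | push {5}
  [10] u=3 | in [-5,5] | out [-5,5] | prev [-2,2] | push {1,2}
  [11] u=5 | in [-5,5] | out [-5,5] | prev [-4,4] | push {0}
  [12] u=1 | in [-5,5] | out [-5,5] | prev [-3,3] | push {3}
  [13] u=2 | in [-5,5] | out [-5,5] | ==
  [14] u=0 | in [-5,5] | out [-5,5] | ==
  [15] u=3 | in [-5,5] | out [-5,5] | ==

Converged values:
  [0] [-5,5]
  [1] [-5,5]
  [2] [-5,5]
  [3] [-5,5]
  [4] [-2,5]
  [5] [-5,5]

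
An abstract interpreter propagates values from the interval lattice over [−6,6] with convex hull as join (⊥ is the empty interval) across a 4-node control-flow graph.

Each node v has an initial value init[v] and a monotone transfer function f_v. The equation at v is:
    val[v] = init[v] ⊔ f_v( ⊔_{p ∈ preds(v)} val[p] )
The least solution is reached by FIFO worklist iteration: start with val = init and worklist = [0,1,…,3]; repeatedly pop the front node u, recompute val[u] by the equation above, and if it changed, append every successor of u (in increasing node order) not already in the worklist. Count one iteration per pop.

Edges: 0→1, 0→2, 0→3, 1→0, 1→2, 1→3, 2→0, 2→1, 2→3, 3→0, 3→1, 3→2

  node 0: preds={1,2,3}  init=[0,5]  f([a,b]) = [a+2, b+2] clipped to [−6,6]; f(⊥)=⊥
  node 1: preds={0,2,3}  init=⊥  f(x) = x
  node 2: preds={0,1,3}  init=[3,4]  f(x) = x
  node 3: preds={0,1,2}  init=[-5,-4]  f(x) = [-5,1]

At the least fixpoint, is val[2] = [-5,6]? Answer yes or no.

Iteration log — 7 steps:
  step 1. node 0  ⊔preds=[-5,4]  new=[-3,6]  old=[0,5]  +wl: 
  step 2. node 1  ⊔preds=[-5,6]  new=[-5,6]  old=⊥  +wl: 0
  step 3. node 2  ⊔preds=[-5,6]  new=[-5,6]  old=[3,4]  +wl: 1
  step 4. node 3  ⊔preds=[-5,6]  new=[-5,1]  old=[-5,-4]  +wl: 2
  step 5. node 0  ⊔preds=[-5,6]  new=[-3,6]  stable
  step 6. node 1  ⊔preds=[-5,6]  new=[-5,6]  stable
  step 7. node 2  ⊔preds=[-5,6]  new=[-5,6]  stable

Least fixpoint reached:
  node 0: [-3,6]
  node 1: [-5,6]
  node 2: [-5,6]
  node 3: [-5,1]

yes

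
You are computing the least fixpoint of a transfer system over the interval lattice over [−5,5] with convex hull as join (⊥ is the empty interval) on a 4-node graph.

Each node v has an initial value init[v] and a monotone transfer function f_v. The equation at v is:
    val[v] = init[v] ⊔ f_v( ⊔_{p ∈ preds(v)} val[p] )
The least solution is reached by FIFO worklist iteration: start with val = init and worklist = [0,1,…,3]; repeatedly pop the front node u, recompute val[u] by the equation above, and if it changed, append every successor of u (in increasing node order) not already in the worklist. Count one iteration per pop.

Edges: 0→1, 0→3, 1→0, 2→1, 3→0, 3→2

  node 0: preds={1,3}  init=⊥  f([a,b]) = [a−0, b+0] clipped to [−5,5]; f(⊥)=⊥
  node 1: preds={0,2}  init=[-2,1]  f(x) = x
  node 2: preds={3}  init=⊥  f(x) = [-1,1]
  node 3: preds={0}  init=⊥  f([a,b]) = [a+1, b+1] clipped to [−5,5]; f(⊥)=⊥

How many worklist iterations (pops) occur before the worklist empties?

Iteration log — 22 steps:
  step 1. node 0  ⊔preds=[-2,1]  new=[-2,1]  old=⊥  +wl: 
  step 2. node 1  ⊔preds=[-2,1]  new=[-2,1]  stable
  step 3. node 2  ⊔preds=⊥  new=[-1,1]  old=⊥  +wl: 1
  step 4. node 3  ⊔preds=[-2,1]  new=[-1,2]  old=⊥  +wl: 0,2
  step 5. node 1  ⊔preds=[-2,1]  new=[-2,1]  stable
  step 6. node 0  ⊔preds=[-2,2]  new=[-2,2]  old=[-2,1]  +wl: 1,3
  step 7. node 2  ⊔preds=[-1,2]  new=[-1,1]  stable
  step 8. node 1  ⊔preds=[-2,2]  new=[-2,2]  old=[-2,1]  +wl: 0
  step 9. node 3  ⊔preds=[-2,2]  new=[-1,3]  old=[-1,2]  +wl: 2
  step 10. node 0  ⊔preds=[-2,3]  new=[-2,3]  old=[-2,2]  +wl: 1,3
  step 11. node 2  ⊔preds=[-1,3]  new=[-1,1]  stable
  step 12. node 1  ⊔preds=[-2,3]  new=[-2,3]  old=[-2,2]  +wl: 0
  step 13. node 3  ⊔preds=[-2,3]  new=[-1,4]  old=[-1,3]  +wl: 2
  step 14. node 0  ⊔preds=[-2,4]  new=[-2,4]  old=[-2,3]  +wl: 1,3
  step 15. node 2  ⊔preds=[-1,4]  new=[-1,1]  stable
  step 16. node 1  ⊔preds=[-2,4]  new=[-2,4]  old=[-2,3]  +wl: 0
  step 17. node 3  ⊔preds=[-2,4]  new=[-1,5]  old=[-1,4]  +wl: 2
  step 18. node 0  ⊔preds=[-2,5]  new=[-2,5]  old=[-2,4]  +wl: 1,3
  step 19. node 2  ⊔preds=[-1,5]  new=[-1,1]  stable
  step 20. node 1  ⊔preds=[-2,5]  new=[-2,5]  old=[-2,4]  +wl: 0
  step 21. node 3  ⊔preds=[-2,5]  new=[-1,5]  stable
  step 22. node 0  ⊔preds=[-2,5]  new=[-2,5]  stable

Least fixpoint reached:
  node 0: [-2,5]
  node 1: [-2,5]
  node 2: [-1,1]
  node 3: [-1,5]

22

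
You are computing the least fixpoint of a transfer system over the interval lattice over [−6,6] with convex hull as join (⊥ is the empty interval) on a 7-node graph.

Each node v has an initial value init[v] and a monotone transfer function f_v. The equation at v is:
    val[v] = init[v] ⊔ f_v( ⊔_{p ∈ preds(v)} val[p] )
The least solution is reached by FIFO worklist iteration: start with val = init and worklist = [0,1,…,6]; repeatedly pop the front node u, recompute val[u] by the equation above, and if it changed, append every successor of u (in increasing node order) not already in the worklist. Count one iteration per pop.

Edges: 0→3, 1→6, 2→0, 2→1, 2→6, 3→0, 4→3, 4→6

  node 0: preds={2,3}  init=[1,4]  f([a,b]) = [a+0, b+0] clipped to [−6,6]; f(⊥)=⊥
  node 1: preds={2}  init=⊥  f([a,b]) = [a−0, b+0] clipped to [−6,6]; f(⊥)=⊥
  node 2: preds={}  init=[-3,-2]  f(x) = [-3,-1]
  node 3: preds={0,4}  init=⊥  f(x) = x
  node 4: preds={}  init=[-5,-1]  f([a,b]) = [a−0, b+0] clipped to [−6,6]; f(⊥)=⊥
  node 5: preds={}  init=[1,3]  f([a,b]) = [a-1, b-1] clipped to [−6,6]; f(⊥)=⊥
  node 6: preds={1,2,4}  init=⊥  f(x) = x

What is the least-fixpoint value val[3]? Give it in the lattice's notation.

Worklist (11 pops):
  #1 pop 0: in=[-3,-2] → [-3,4] (was [1,4]); enqueue []
  #2 pop 1: in=[-3,-2] → [-3,-2] (was ⊥); enqueue []
  #3 pop 2: in=⊥ → [-3,-1] (was [-3,-2]); enqueue [0,1]
  #4 pop 3: in=[-5,4] → [-5,4] (was ⊥); enqueue []
  #5 pop 4: in=⊥ → [-5,-1] (no change)
  #6 pop 5: in=⊥ → [1,3] (no change)
  #7 pop 6: in=[-5,-1] → [-5,-1] (was ⊥); enqueue []
  #8 pop 0: in=[-5,4] → [-5,4] (was [-3,4]); enqueue [3]
  #9 pop 1: in=[-3,-1] → [-3,-1] (was [-3,-2]); enqueue [6]
  #10 pop 3: in=[-5,4] → [-5,4] (no change)
  #11 pop 6: in=[-5,-1] → [-5,-1] (no change)

Fixpoint:
  val[0] = [-5,4]
  val[1] = [-3,-1]
  val[2] = [-3,-1]
  val[3] = [-5,4]
  val[4] = [-5,-1]
  val[5] = [1,3]
  val[6] = [-5,-1]

[-5,4]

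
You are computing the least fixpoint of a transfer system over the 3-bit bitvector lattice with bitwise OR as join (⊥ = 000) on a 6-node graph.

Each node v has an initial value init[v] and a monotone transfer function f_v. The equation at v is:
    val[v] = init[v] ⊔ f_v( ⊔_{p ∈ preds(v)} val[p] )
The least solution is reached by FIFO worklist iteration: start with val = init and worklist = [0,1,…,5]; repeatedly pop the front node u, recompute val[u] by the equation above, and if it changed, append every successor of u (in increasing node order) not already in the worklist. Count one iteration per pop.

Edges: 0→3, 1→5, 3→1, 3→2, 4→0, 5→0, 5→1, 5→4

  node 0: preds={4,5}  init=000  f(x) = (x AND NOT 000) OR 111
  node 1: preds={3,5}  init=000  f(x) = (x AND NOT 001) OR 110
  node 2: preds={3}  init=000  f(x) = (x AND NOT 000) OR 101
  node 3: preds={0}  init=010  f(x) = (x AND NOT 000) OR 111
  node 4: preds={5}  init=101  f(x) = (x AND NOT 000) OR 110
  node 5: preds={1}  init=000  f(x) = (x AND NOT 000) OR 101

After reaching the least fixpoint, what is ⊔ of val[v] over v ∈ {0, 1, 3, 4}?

Trace (10 dequeues):
  [1] u=0 | in 101 | out 111 | prev 000 | push {}
  [2] u=1 | in 010 | out 110 | prev 000 | push {}
  [3] u=2 | in 010 | out 111 | prev 000 | push {}
  [4] u=3 | in 111 | out 111 | prev 010 | push {1,2}
  [5] u=4 | in 000 | out 111 | prev 101 | push {0}
  [6] u=5 | in 110 | out 111 | prev 000 | push {4}
  [7] u=1 | in 111 | out 110 | ==
  [8] u=2 | in 111 | out 111 | ==
  [9] u=0 | in 111 | out 111 | ==
  [10] u=4 | in 111 | out 111 | ==

Converged values:
  [0] 111
  [1] 110
  [2] 111
  [3] 111
  [4] 111
  [5] 111

111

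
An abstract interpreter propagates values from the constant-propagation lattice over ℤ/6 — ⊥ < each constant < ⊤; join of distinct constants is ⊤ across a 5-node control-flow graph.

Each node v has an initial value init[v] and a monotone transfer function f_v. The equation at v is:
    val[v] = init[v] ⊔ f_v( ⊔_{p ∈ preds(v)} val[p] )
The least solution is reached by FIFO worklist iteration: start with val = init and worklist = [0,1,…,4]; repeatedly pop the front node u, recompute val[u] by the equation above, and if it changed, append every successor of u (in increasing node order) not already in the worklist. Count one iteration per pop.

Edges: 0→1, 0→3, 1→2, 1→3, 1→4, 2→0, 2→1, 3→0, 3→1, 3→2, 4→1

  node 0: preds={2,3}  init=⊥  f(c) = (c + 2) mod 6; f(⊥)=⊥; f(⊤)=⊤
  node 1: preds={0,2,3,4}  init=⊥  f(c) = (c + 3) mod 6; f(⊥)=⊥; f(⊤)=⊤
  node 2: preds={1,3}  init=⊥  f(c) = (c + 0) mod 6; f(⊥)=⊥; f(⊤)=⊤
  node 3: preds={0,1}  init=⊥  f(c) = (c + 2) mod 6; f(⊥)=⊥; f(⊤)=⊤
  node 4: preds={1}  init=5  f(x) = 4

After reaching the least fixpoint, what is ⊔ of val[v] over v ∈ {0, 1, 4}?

⊤

Trace (13 dequeues):
  [1] u=0 | in ⊥ | out ⊥ | ==
  [2] u=1 | in 5 | out 2 | prev ⊥ | push {}
  [3] u=2 | in 2 | out 2 | prev ⊥ | push {0,1}
  [4] u=3 | in 2 | out 4 | prev ⊥ | push {2}
  [5] u=4 | in 2 | out ⊤ | prev 5 | push {}
  [6] u=0 | in ⊤ | out ⊤ | prev ⊥ | push {3}
  [7] u=1 | in ⊤ | out ⊤ | prev 2 | push {4}
  [8] u=2 | in ⊤ | out ⊤ | prev 2 | push {0,1}
  [9] u=3 | in ⊤ | out ⊤ | prev 4 | push {2}
  [10] u=4 | in ⊤ | out ⊤ | ==
  [11] u=0 | in ⊤ | out ⊤ | ==
  [12] u=1 | in ⊤ | out ⊤ | ==
  [13] u=2 | in ⊤ | out ⊤ | ==

Converged values:
  [0] ⊤
  [1] ⊤
  [2] ⊤
  [3] ⊤
  [4] ⊤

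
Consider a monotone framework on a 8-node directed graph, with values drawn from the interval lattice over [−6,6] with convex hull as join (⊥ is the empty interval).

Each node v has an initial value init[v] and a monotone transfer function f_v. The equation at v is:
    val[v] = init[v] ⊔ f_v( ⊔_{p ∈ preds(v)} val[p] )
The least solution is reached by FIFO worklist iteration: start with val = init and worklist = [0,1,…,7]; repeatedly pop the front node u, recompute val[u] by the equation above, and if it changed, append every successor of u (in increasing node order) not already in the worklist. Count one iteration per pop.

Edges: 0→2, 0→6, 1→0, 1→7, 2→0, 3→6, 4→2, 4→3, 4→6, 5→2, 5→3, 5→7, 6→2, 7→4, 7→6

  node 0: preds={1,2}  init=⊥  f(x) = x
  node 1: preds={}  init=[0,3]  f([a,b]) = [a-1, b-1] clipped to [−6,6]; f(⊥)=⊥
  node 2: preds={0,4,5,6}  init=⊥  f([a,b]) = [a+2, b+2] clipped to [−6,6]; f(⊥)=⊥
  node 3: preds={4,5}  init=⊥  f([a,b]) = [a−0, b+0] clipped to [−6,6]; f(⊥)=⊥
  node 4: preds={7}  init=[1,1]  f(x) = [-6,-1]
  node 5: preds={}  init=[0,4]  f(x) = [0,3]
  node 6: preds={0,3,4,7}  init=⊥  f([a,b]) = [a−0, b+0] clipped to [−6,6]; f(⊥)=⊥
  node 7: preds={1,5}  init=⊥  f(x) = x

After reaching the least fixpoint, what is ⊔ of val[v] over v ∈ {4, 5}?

Trace (16 dequeues):
  [1] u=0 | in [0,3] | out [0,3] | prev ⊥ | push {}
  [2] u=1 | in ⊥ | out [0,3] | ==
  [3] u=2 | in [0,4] | out [2,6] | prev ⊥ | push {0}
  [4] u=3 | in [0,4] | out [0,4] | prev ⊥ | push {}
  [5] u=4 | in ⊥ | out [-6,1] | prev [1,1] | push {2,3}
  [6] u=5 | in ⊥ | out [0,4] | ==
  [7] u=6 | in [-6,4] | out [-6,4] | prev ⊥ | push {}
  [8] u=7 | in [0,4] | out [0,4] | prev ⊥ | push {4,6}
  [9] u=0 | in [0,6] | out [0,6] | prev [0,3] | push {}
  [10] u=2 | in [-6,6] | out [-4,6] | prev [2,6] | push {0}
  [11] u=3 | in [-6,4] | out [-6,4] | prev [0,4] | push {}
  [12] u=4 | in [0,4] | out [-6,1] | ==
  [13] u=6 | in [-6,6] | out [-6,6] | prev [-6,4] | push {2}
  [14] u=0 | in [-4,6] | out [-4,6] | prev [0,6] | push {6}
  [15] u=2 | in [-6,6] | out [-4,6] | ==
  [16] u=6 | in [-6,6] | out [-6,6] | ==

Converged values:
  [0] [-4,6]
  [1] [0,3]
  [2] [-4,6]
  [3] [-6,4]
  [4] [-6,1]
  [5] [0,4]
  [6] [-6,6]
  [7] [0,4]

[-6,4]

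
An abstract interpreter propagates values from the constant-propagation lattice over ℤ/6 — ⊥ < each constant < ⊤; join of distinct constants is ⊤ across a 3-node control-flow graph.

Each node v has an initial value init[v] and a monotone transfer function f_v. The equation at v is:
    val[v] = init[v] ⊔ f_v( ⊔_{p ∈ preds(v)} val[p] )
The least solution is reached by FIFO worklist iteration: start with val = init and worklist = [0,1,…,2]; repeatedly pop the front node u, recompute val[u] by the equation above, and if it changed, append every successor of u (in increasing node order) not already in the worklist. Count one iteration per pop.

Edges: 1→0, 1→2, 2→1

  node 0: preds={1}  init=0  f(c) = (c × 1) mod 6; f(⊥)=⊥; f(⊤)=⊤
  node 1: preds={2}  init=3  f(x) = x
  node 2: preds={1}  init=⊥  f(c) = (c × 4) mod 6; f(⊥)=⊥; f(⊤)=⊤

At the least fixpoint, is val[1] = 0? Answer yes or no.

no

Trace (7 dequeues):
  [1] u=0 | in 3 | out ⊤ | prev 0 | push {}
  [2] u=1 | in ⊥ | out 3 | ==
  [3] u=2 | in 3 | out 0 | prev ⊥ | push {1}
  [4] u=1 | in 0 | out ⊤ | prev 3 | push {0,2}
  [5] u=0 | in ⊤ | out ⊤ | ==
  [6] u=2 | in ⊤ | out ⊤ | prev 0 | push {1}
  [7] u=1 | in ⊤ | out ⊤ | ==

Converged values:
  [0] ⊤
  [1] ⊤
  [2] ⊤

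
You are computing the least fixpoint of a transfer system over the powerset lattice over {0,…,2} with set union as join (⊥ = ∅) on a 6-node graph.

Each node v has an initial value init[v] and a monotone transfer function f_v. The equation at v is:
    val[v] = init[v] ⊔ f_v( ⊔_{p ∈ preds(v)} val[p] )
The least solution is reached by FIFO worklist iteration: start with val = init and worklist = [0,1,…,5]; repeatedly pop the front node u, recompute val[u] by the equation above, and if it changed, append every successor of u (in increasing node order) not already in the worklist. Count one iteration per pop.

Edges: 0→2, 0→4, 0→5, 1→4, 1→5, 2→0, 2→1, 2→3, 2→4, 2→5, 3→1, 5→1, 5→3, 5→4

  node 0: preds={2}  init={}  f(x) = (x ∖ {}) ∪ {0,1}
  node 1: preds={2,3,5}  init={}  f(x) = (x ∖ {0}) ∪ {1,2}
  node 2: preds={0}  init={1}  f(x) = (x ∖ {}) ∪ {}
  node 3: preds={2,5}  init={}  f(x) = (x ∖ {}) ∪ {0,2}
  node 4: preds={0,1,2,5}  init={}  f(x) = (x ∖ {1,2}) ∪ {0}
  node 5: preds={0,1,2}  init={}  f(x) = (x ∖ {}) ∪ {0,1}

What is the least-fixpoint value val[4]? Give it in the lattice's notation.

Iteration log — 10 steps:
  step 1. node 0  ⊔preds={1}  new={0,1}  old={}  +wl: 
  step 2. node 1  ⊔preds={1}  new={1,2}  old={}  +wl: 
  step 3. node 2  ⊔preds={0,1}  new={0,1}  old={1}  +wl: 0,1
  step 4. node 3  ⊔preds={0,1}  new={0,1,2}  old={}  +wl: 
  step 5. node 4  ⊔preds={0,1,2}  new={0}  old={}  +wl: 
  step 6. node 5  ⊔preds={0,1,2}  new={0,1,2}  old={}  +wl: 3,4
  step 7. node 0  ⊔preds={0,1}  new={0,1}  stable
  step 8. node 1  ⊔preds={0,1,2}  new={1,2}  stable
  step 9. node 3  ⊔preds={0,1,2}  new={0,1,2}  stable
  step 10. node 4  ⊔preds={0,1,2}  new={0}  stable

Least fixpoint reached:
  node 0: {0,1}
  node 1: {1,2}
  node 2: {0,1}
  node 3: {0,1,2}
  node 4: {0}
  node 5: {0,1,2}

{0}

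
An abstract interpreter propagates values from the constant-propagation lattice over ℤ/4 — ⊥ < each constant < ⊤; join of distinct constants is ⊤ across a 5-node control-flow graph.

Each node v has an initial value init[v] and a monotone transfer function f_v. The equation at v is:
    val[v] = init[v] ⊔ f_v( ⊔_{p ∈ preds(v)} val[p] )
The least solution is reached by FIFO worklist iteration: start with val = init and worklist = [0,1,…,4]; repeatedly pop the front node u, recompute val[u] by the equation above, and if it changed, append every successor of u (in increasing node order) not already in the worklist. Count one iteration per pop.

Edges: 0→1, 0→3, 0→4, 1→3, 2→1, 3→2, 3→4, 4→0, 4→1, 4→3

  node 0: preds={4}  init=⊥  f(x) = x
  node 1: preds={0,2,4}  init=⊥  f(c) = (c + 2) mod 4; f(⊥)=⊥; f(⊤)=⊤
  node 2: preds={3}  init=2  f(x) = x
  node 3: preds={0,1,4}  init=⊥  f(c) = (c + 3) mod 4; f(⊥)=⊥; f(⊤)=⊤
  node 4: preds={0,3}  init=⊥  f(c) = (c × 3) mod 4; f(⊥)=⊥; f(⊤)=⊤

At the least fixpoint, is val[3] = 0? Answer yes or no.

Iteration log — 15 steps:
  step 1. node 0  ⊔preds=⊥  new=⊥  stable
  step 2. node 1  ⊔preds=2  new=0  old=⊥  +wl: 
  step 3. node 2  ⊔preds=⊥  new=2  stable
  step 4. node 3  ⊔preds=0  new=3  old=⊥  +wl: 2
  step 5. node 4  ⊔preds=3  new=1  old=⊥  +wl: 0,1,3
  step 6. node 2  ⊔preds=3  new=⊤  old=2  +wl: 
  step 7. node 0  ⊔preds=1  new=1  old=⊥  +wl: 4
  step 8. node 1  ⊔preds=⊤  new=⊤  old=0  +wl: 
  step 9. node 3  ⊔preds=⊤  new=⊤  old=3  +wl: 2
  step 10. node 4  ⊔preds=⊤  new=⊤  old=1  +wl: 0,1,3
  step 11. node 2  ⊔preds=⊤  new=⊤  stable
  step 12. node 0  ⊔preds=⊤  new=⊤  old=1  +wl: 4
  step 13. node 1  ⊔preds=⊤  new=⊤  stable
  step 14. node 3  ⊔preds=⊤  new=⊤  stable
  step 15. node 4  ⊔preds=⊤  new=⊤  stable

Least fixpoint reached:
  node 0: ⊤
  node 1: ⊤
  node 2: ⊤
  node 3: ⊤
  node 4: ⊤

no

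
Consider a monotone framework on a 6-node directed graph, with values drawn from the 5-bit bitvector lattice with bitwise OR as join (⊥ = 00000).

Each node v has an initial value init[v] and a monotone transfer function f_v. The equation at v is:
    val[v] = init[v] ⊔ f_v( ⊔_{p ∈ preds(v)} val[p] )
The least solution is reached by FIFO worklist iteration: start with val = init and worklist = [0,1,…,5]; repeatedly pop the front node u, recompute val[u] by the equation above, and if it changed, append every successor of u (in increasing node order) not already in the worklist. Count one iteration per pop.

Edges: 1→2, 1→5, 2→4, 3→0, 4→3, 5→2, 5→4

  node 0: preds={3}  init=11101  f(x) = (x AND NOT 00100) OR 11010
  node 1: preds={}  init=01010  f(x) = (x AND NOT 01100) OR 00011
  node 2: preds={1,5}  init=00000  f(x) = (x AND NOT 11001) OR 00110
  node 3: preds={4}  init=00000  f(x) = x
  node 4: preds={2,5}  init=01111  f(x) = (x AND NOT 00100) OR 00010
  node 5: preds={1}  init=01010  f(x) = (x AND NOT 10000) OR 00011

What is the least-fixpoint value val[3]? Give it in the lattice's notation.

01111

Iteration log — 9 steps:
  step 1. node 0  ⊔preds=00000  new=11111  old=11101  +wl: 
  step 2. node 1  ⊔preds=00000  new=01011  old=01010  +wl: 
  step 3. node 2  ⊔preds=01011  new=00110  old=00000  +wl: 
  step 4. node 3  ⊔preds=01111  new=01111  old=00000  +wl: 0
  step 5. node 4  ⊔preds=01110  new=01111  stable
  step 6. node 5  ⊔preds=01011  new=01011  old=01010  +wl: 2,4
  step 7. node 0  ⊔preds=01111  new=11111  stable
  step 8. node 2  ⊔preds=01011  new=00110  stable
  step 9. node 4  ⊔preds=01111  new=01111  stable

Least fixpoint reached:
  node 0: 11111
  node 1: 01011
  node 2: 00110
  node 3: 01111
  node 4: 01111
  node 5: 01011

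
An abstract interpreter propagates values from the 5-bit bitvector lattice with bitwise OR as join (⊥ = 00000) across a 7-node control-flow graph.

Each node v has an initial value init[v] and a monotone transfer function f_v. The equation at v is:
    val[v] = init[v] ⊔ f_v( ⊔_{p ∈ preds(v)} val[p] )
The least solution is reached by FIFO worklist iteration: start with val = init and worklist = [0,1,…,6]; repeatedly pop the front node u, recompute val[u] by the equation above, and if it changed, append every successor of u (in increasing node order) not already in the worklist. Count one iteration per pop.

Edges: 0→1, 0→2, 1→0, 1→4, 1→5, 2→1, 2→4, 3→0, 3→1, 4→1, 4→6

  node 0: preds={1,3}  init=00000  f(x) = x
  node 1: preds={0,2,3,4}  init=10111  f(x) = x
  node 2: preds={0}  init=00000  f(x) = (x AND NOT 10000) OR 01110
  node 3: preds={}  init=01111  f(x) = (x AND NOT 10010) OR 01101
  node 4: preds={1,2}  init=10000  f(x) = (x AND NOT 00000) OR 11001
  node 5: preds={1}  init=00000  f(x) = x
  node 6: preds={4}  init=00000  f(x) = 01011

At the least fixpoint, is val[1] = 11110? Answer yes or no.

Trace (9 dequeues):
  [1] u=0 | in 11111 | out 11111 | prev 00000 | push {}
  [2] u=1 | in 11111 | out 11111 | prev 10111 | push {0}
  [3] u=2 | in 11111 | out 01111 | prev 00000 | push {1}
  [4] u=3 | in 00000 | out 01111 | ==
  [5] u=4 | in 11111 | out 11111 | prev 10000 | push {}
  [6] u=5 | in 11111 | out 11111 | prev 00000 | push {}
  [7] u=6 | in 11111 | out 01011 | prev 00000 | push {}
  [8] u=0 | in 11111 | out 11111 | ==
  [9] u=1 | in 11111 | out 11111 | ==

Converged values:
  [0] 11111
  [1] 11111
  [2] 01111
  [3] 01111
  [4] 11111
  [5] 11111
  [6] 01011

no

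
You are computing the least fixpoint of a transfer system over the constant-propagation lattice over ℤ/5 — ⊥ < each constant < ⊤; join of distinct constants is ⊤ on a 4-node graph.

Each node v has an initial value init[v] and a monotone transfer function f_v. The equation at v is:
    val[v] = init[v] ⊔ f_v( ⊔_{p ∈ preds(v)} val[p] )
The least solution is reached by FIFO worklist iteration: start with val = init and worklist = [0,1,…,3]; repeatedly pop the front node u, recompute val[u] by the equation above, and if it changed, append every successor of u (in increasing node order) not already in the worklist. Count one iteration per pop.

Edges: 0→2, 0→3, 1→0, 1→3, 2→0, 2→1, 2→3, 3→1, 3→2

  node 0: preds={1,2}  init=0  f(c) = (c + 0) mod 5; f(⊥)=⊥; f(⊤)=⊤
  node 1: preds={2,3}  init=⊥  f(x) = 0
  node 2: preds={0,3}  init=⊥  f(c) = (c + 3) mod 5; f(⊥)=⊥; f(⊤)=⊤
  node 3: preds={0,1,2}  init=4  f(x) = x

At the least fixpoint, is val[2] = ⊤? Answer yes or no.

Worklist (8 pops):
  #1 pop 0: in=⊥ → 0 (no change)
  #2 pop 1: in=4 → 0 (was ⊥); enqueue [0]
  #3 pop 2: in=⊤ → ⊤ (was ⊥); enqueue [1]
  #4 pop 3: in=⊤ → ⊤ (was 4); enqueue [2]
  #5 pop 0: in=⊤ → ⊤ (was 0); enqueue [3]
  #6 pop 1: in=⊤ → 0 (no change)
  #7 pop 2: in=⊤ → ⊤ (no change)
  #8 pop 3: in=⊤ → ⊤ (no change)

Fixpoint:
  val[0] = ⊤
  val[1] = 0
  val[2] = ⊤
  val[3] = ⊤

yes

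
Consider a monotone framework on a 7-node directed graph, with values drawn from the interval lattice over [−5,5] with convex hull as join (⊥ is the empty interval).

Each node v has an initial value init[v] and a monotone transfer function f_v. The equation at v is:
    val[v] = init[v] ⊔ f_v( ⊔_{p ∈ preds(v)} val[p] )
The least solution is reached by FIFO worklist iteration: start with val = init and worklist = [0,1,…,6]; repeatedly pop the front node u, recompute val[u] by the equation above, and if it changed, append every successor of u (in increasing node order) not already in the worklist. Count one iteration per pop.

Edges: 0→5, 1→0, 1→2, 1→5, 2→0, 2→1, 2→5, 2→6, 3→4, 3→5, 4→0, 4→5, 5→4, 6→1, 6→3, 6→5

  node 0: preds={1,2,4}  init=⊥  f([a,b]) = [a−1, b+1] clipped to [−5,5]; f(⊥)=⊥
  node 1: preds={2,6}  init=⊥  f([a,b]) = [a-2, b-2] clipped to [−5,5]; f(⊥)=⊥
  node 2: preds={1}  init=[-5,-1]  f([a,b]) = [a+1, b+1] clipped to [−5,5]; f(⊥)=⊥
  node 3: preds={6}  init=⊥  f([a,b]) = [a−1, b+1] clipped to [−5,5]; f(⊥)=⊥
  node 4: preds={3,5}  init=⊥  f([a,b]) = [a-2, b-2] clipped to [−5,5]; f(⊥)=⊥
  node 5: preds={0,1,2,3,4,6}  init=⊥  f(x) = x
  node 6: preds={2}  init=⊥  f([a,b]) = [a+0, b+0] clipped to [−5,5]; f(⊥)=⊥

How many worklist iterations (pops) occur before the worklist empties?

14

Trace (14 dequeues):
  [1] u=0 | in [-5,-1] | out [-5,0] | prev ⊥ | push {}
  [2] u=1 | in [-5,-1] | out [-5,-3] | prev ⊥ | push {0}
  [3] u=2 | in [-5,-3] | out [-5,-1] | ==
  [4] u=3 | in ⊥ | out ⊥ | ==
  [5] u=4 | in ⊥ | out ⊥ | ==
  [6] u=5 | in [-5,0] | out [-5,0] | prev ⊥ | push {4}
  [7] u=6 | in [-5,-1] | out [-5,-1] | prev ⊥ | push {1,3,5}
  [8] u=0 | in [-5,-1] | out [-5,0] | ==
  [9] u=4 | in [-5,0] | out [-5,-2] | prev ⊥ | push {0}
  [10] u=1 | in [-5,-1] | out [-5,-3] | ==
  [11] u=3 | in [-5,-1] | out [-5,0] | prev ⊥ | push {4}
  [12] u=5 | in [-5,0] | out [-5,0] | ==
  [13] u=0 | in [-5,-1] | out [-5,0] | ==
  [14] u=4 | in [-5,0] | out [-5,-2] | ==

Converged values:
  [0] [-5,0]
  [1] [-5,-3]
  [2] [-5,-1]
  [3] [-5,0]
  [4] [-5,-2]
  [5] [-5,0]
  [6] [-5,-1]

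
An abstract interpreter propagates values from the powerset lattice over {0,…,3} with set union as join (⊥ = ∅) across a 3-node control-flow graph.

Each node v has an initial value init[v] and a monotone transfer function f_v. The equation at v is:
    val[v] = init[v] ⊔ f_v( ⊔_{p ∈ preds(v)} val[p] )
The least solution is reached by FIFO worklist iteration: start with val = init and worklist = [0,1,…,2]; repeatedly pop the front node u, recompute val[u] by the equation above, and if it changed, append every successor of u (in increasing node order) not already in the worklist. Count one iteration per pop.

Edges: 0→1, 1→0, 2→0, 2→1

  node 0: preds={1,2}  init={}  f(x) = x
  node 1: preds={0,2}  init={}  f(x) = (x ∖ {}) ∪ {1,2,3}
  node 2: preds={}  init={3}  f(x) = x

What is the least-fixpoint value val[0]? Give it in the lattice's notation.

Worklist (5 pops):
  #1 pop 0: in={3} → {3} (was {}); enqueue []
  #2 pop 1: in={3} → {1,2,3} (was {}); enqueue [0]
  #3 pop 2: in={} → {3} (no change)
  #4 pop 0: in={1,2,3} → {1,2,3} (was {3}); enqueue [1]
  #5 pop 1: in={1,2,3} → {1,2,3} (no change)

Fixpoint:
  val[0] = {1,2,3}
  val[1] = {1,2,3}
  val[2] = {3}

{1,2,3}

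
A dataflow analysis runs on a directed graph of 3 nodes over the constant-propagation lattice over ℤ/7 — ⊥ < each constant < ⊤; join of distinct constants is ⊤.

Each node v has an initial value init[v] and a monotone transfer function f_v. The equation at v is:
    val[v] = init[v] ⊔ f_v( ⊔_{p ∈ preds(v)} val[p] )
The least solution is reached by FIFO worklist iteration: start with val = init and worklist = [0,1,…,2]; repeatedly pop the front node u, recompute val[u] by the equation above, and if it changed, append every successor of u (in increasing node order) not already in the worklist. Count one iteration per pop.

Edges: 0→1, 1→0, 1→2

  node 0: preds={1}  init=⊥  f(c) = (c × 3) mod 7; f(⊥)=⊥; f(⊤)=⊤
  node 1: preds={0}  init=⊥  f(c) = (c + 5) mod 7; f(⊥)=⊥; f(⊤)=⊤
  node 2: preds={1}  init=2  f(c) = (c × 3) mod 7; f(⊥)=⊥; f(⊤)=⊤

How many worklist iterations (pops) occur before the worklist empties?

3

Iteration log — 3 steps:
  step 1. node 0  ⊔preds=⊥  new=⊥  stable
  step 2. node 1  ⊔preds=⊥  new=⊥  stable
  step 3. node 2  ⊔preds=⊥  new=2  stable

Least fixpoint reached:
  node 0: ⊥
  node 1: ⊥
  node 2: 2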